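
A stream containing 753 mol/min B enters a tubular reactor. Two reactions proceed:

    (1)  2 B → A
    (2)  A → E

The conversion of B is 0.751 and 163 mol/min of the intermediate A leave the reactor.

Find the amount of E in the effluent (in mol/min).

Conversion of B: B consumed = 2ξ₁ = 0.751 × 753 → ξ₁ = 282.8 mol/min.
A balance: n_A = 0 + 1ξ₁ − 1ξ₂ = 163 → ξ₂ = (1·282.8 − 163)/1 = 119.8 mol/min.
Outlet amounts (n = n₀ + Σ ν·ξ):
  B: 753 − 2(282.8) = 187.5
  A: 0 + 1(282.8) − 1(119.8) = 163
  E: 0 + 1(119.8) = 119.8

120 mol/min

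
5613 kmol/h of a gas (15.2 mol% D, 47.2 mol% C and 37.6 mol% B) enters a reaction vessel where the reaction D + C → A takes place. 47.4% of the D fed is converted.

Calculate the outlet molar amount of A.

404 kmol/h

D reacted = 0.474 × 853.2 = 404.4 kmol/h; ν_D = −1, so ξ = 404.4/1 = 404.4 kmol/h.
Outlet amounts (n = n₀ + ν ξ):
  D: 853.2 − 1(404.4) = 448.8
  C: 2649 − 1(404.4) = 2245
  A: 0 + 1(404.4) = 404.4
  B: 2110 (inert)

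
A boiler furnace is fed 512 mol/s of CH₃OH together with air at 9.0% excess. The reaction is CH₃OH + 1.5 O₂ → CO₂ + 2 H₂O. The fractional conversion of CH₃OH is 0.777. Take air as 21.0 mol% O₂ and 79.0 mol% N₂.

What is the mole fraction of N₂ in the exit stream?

Stoichiometric O₂ = 1.5 × 512 = 768 mol/s; O₂ fed = 768 × 1.090 = 837.1 mol/s.
N₂ fed = 837.1 × 79/21 = 3149 mol/s.
Fuel reacted = 0.777 × 512 → ξ = 397.8 mol/s.
Outlet (n = n₀ + ν ξ):
  CH₃OH: 512 − 1(397.8) = 114.2
  O₂: 837.1 − 1.5(397.8) = 240.4
  N₂: 3149 (inert)
  CO₂: 0 + 1(397.8) = 397.8
  H₂O: 0 + 2(397.8) = 795.6
Total out = 4697 mol/s; y_N₂ = 3149 / 4697 = 0.6704.

0.67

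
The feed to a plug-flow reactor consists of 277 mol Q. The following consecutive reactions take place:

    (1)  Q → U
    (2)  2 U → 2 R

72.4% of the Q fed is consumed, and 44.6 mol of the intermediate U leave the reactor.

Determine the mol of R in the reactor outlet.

Conversion of Q: Q consumed = 1ξ₁ = 0.724 × 277 → ξ₁ = 200.5 mol.
U balance: n_U = 0 + 1ξ₁ − 2ξ₂ = 44.6 → ξ₂ = (1·200.5 − 44.6)/2 = 77.97 mol.
Outlet amounts (n = n₀ + Σ ν·ξ):
  Q: 277 − 1(200.5) = 76.45
  U: 0 + 1(200.5) − 2(77.97) = 44.6
  R: 0 + 2(77.97) = 155.9

156 mol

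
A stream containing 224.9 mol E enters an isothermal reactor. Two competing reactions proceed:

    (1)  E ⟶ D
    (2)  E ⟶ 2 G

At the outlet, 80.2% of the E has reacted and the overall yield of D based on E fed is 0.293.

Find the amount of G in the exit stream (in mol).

229 mol

Yield of D: 1ξ₁ / 224.9 = 0.293 → ξ₁ = 65.9 mol.
Conversion of E: 1ξ₁ + 1ξ₂ = 0.802 × 224.9 = 180.4 → ξ₂ = 114.5 mol.
Outlet amounts (n = n₀ + Σ ν·ξ):
  E: 224.9 − 1(65.9) − 1(114.5) = 44.53
  D: 0 + 1(65.9) = 65.9
  G: 0 + 2(114.5) = 228.9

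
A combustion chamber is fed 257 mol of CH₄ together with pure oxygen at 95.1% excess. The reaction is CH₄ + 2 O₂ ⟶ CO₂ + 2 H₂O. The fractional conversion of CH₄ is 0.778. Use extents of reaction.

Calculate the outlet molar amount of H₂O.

Stoichiometric O₂ = 2 × 257 = 514 mol; O₂ fed = 514 × 1.951 = 1003 mol.
Fuel reacted = 0.778 × 257 → ξ = 199.9 mol.
Outlet (n = n₀ + ν ξ):
  CH₄: 257 − 1(199.9) = 57.05
  O₂: 1003 − 2(199.9) = 602.9
  CO₂: 0 + 1(199.9) = 199.9
  H₂O: 0 + 2(199.9) = 399.9

400 mol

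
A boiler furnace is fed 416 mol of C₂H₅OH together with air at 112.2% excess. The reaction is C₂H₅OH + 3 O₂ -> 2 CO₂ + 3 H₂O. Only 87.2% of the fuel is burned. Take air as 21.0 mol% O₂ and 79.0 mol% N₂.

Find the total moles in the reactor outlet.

Stoichiometric O₂ = 3 × 416 = 1248 mol; O₂ fed = 1248 × 2.122 = 2648 mol.
N₂ fed = 2648 × 79/21 = 9962 mol.
Fuel reacted = 0.872 × 416 → ξ = 362.8 mol.
Outlet (n = n₀ + ν ξ):
  C₂H₅OH: 416 − 1(362.8) = 53.25
  O₂: 2648 − 3(362.8) = 1560
  N₂: 9962 (inert)
  CO₂: 0 + 2(362.8) = 725.5
  H₂O: 0 + 3(362.8) = 1088
Total out = 53.25 + 1560 + 9962 + 725.5 + 1088 = 13390 mol.

13400 mol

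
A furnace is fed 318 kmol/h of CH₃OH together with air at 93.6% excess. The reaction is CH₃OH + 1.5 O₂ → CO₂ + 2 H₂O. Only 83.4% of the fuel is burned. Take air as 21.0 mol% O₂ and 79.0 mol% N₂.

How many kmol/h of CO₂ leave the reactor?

Stoichiometric O₂ = 1.5 × 318 = 477 kmol/h; O₂ fed = 477 × 1.936 = 923.5 kmol/h.
N₂ fed = 923.5 × 79/21 = 3474 kmol/h.
Fuel reacted = 0.834 × 318 → ξ = 265.2 kmol/h.
Outlet (n = n₀ + ν ξ):
  CH₃OH: 318 − 1(265.2) = 52.79
  O₂: 923.5 − 1.5(265.2) = 525.7
  N₂: 3474 (inert)
  CO₂: 0 + 1(265.2) = 265.2
  H₂O: 0 + 2(265.2) = 530.4

265 kmol/h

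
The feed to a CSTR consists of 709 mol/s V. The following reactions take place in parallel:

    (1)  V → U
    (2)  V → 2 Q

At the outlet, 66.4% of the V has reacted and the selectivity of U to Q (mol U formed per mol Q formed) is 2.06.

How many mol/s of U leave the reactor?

Conversion of V: V consumed = 0.664 × 709 = 470.8 mol/s = 1ξ₁ + 1ξ₂.
Selectivity: 1ξ₁ / (2ξ₂) = 2.06 → ξ₁ = 4.12 ξ₂.
Substitute: (1·4.12 + 1) ξ₂ = 470.8 → ξ₂ = 91.95 mol/s, ξ₁ = 378.8 mol/s.
Outlet amounts (n = n₀ + Σ ν·ξ):
  V: 709 − 1(378.8) − 1(91.95) = 238.2
  U: 0 + 1(378.8) = 378.8
  Q: 0 + 2(91.95) = 183.9

379 mol/s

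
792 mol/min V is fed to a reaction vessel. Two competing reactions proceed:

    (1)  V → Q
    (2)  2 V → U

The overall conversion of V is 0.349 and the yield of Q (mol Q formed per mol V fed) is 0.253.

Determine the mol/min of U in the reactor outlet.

38 mol/min

Yield of Q: 1ξ₁ / 792 = 0.253 → ξ₁ = 200.4 mol/min.
Conversion of V: 1ξ₁ + 2ξ₂ = 0.349 × 792 = 276.4 → ξ₂ = 38.02 mol/min.
Outlet amounts (n = n₀ + Σ ν·ξ):
  V: 792 − 1(200.4) − 2(38.02) = 515.6
  Q: 0 + 1(200.4) = 200.4
  U: 0 + 1(38.02) = 38.02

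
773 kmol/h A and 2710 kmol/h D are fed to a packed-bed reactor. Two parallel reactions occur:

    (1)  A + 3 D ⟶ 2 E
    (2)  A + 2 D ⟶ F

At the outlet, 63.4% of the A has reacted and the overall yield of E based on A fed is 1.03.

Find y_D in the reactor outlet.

0.532

Yield of E: 2ξ₁ / 773 = 1.03 → ξ₁ = 398.1 kmol/h.
Conversion of A: 1ξ₁ + 1ξ₂ = 0.634 × 773 = 490.1 → ξ₂ = 91.99 kmol/h.
Outlet amounts (n = n₀ + Σ ν·ξ):
  A: 773 − 1(398.1) − 1(91.99) = 282.9
  D: 2710 − 3(398.1) − 2(91.99) = 1332
  E: 0 + 2(398.1) = 796.2
  F: 0 + 1(91.99) = 91.99
Total out = 2503 kmol/h; y_D = 1332 / 2503 = 0.5321.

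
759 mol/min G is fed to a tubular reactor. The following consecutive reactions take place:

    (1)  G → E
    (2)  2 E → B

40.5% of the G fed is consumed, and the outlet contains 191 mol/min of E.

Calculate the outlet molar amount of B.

58.2 mol/min

Conversion of G: G consumed = 1ξ₁ = 0.405 × 759 → ξ₁ = 307.4 mol/min.
E balance: n_E = 0 + 1ξ₁ − 2ξ₂ = 191 → ξ₂ = (1·307.4 − 191)/2 = 58.2 mol/min.
Outlet amounts (n = n₀ + Σ ν·ξ):
  G: 759 − 1(307.4) = 451.6
  E: 0 + 1(307.4) − 2(58.2) = 191
  B: 0 + 1(58.2) = 58.2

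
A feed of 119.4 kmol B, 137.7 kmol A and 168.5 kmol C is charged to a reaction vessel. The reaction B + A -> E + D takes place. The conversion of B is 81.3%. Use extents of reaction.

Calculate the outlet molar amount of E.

97.1 kmol

B reacted = 0.813 × 119.4 = 97.07 kmol; ν_B = −1, so ξ = 97.07/1 = 97.07 kmol.
Outlet amounts (n = n₀ + ν ξ):
  B: 119.4 − 1(97.07) = 22.33
  A: 137.7 − 1(97.07) = 40.63
  E: 0 + 1(97.07) = 97.07
  D: 0 + 1(97.07) = 97.07
  C: 168.5 (inert)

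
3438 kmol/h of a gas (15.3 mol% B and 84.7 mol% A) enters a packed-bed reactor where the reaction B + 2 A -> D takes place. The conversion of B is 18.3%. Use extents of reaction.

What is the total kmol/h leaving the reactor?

B reacted = 0.183 × 526 = 96.26 kmol/h; ν_B = −1, so ξ = 96.26/1 = 96.26 kmol/h.
Outlet amounts (n = n₀ + ν ξ):
  B: 526 − 1(96.26) = 429.8
  A: 2912 − 2(96.26) = 2719
  D: 0 + 1(96.26) = 96.26
Total out = 429.8 + 2719 + 96.26 = 3245 kmol/h.

3250 kmol/h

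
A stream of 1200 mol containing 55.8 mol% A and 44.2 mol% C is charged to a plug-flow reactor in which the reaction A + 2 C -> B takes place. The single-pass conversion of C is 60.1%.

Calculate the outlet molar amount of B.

159 mol

C reacted = 0.601 × 530.4 = 318.8 mol; ν_C = −2, so ξ = 318.8/2 = 159.4 mol.
Outlet amounts (n = n₀ + ν ξ):
  A: 669.6 − 1(159.4) = 510.2
  C: 530.4 − 2(159.4) = 211.6
  B: 0 + 1(159.4) = 159.4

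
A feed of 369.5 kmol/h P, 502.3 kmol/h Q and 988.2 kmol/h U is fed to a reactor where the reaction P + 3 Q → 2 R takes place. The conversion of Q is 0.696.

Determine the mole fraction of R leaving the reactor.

Q reacted = 0.696 × 502.3 = 349.6 kmol/h; ν_Q = −3, so ξ = 349.6/3 = 116.5 kmol/h.
Outlet amounts (n = n₀ + ν ξ):
  P: 369.5 − 1(116.5) = 253
  Q: 502.3 − 3(116.5) = 152.7
  R: 0 + 2(116.5) = 233.1
  U: 988.2 (inert)
Total out = 1627 kmol/h; y_R = 233.1 / 1627 = 0.1433.

0.143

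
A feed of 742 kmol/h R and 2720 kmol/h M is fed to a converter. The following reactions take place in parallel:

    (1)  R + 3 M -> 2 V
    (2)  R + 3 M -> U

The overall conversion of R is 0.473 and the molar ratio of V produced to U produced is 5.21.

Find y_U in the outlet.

Conversion of R: R consumed = 0.473 × 742 = 351 kmol/h = 1ξ₁ + 1ξ₂.
Selectivity: 2ξ₁ / (1ξ₂) = 5.21 → ξ₁ = 2.605 ξ₂.
Substitute: (1·2.605 + 1) ξ₂ = 351 → ξ₂ = 97.36 kmol/h, ξ₁ = 253.6 kmol/h.
Outlet amounts (n = n₀ + Σ ν·ξ):
  R: 742 − 1(253.6) − 1(97.36) = 391
  M: 2720 − 3(253.6) − 3(97.36) = 1667
  V: 0 + 2(253.6) = 507.2
  U: 0 + 1(97.36) = 97.36
Total out = 2663 kmol/h; y_U = 97.36 / 2663 = 0.03656.

0.0366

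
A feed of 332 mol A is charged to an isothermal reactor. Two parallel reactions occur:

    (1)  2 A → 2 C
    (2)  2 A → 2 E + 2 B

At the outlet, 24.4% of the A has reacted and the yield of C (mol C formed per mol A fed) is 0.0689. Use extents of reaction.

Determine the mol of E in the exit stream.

58.1 mol

Yield of C: 2ξ₁ / 332 = 0.0689 → ξ₁ = 11.44 mol.
Conversion of A: 2ξ₁ + 2ξ₂ = 0.244 × 332 = 81.01 → ξ₂ = 29.07 mol.
Outlet amounts (n = n₀ + Σ ν·ξ):
  A: 332 − 2(11.44) − 2(29.07) = 251
  C: 0 + 2(11.44) = 22.87
  E: 0 + 2(29.07) = 58.13
  B: 0 + 2(29.07) = 58.13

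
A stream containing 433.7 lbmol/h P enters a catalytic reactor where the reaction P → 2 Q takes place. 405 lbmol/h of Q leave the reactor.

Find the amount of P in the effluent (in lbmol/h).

For Q: n = n₀ + 2ξ → 405 = 0 + 2ξ, giving ξ = 202.5 lbmol/h.
Outlet amounts (n = n₀ + ν ξ):
  P: 433.7 − 1(202.5) = 231.2
  Q: 0 + 2(202.5) = 405

231 lbmol/h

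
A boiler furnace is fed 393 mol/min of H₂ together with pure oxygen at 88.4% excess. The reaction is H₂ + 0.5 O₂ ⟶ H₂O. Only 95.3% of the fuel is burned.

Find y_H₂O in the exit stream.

Stoichiometric O₂ = 0.5 × 393 = 196.5 mol/min; O₂ fed = 196.5 × 1.884 = 370.2 mol/min.
Fuel reacted = 0.953 × 393 → ξ = 374.5 mol/min.
Outlet (n = n₀ + ν ξ):
  H₂: 393 − 1(374.5) = 18.47
  O₂: 370.2 − 0.5(374.5) = 182.9
  H₂O: 0 + 1(374.5) = 374.5
Total out = 575.9 mol/min; y_H₂O = 374.5 / 575.9 = 0.6503.

0.65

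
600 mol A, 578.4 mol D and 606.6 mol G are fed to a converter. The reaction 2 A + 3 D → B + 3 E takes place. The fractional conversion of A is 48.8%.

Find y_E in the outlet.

A reacted = 0.488 × 600 = 292.8 mol; ν_A = −2, so ξ = 292.8/2 = 146.4 mol.
Outlet amounts (n = n₀ + ν ξ):
  A: 600 − 2(146.4) = 307.2
  D: 578.4 − 3(146.4) = 139.2
  B: 0 + 1(146.4) = 146.4
  E: 0 + 3(146.4) = 439.2
  G: 606.6 (inert)
Total out = 1639 mol; y_E = 439.2 / 1639 = 0.268.

0.268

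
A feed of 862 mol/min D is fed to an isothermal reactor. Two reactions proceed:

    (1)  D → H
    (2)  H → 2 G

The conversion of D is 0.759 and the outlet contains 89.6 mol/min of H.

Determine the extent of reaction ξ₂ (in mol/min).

Conversion of D: D consumed = 1ξ₁ = 0.759 × 862 → ξ₁ = 654.3 mol/min.
H balance: n_H = 0 + 1ξ₁ − 1ξ₂ = 89.6 → ξ₂ = (1·654.3 − 89.6)/1 = 564.7 mol/min.
Outlet amounts (n = n₀ + Σ ν·ξ):
  D: 862 − 1(654.3) = 207.7
  H: 0 + 1(654.3) − 1(564.7) = 89.6
  G: 0 + 2(564.7) = 1129

ξ₂ = 565 mol/min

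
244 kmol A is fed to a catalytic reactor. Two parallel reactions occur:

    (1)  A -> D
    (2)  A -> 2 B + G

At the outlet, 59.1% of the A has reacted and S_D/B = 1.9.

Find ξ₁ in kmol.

Conversion of A: A consumed = 0.591 × 244 = 144.2 kmol = 1ξ₁ + 1ξ₂.
Selectivity: 1ξ₁ / (2ξ₂) = 1.9 → ξ₁ = 3.8 ξ₂.
Substitute: (1·3.8 + 1) ξ₂ = 144.2 → ξ₂ = 30.04 kmol, ξ₁ = 114.2 kmol.
Outlet amounts (n = n₀ + Σ ν·ξ):
  A: 244 − 1(114.2) − 1(30.04) = 99.8
  D: 0 + 1(114.2) = 114.2
  B: 0 + 2(30.04) = 60.08
  G: 0 + 1(30.04) = 30.04

ξ₁ = 114 kmol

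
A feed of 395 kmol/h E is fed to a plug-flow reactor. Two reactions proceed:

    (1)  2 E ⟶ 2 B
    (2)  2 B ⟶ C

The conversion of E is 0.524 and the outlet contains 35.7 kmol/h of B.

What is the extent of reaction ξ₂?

Conversion of E: E consumed = 2ξ₁ = 0.524 × 395 → ξ₁ = 103.5 kmol/h.
B balance: n_B = 0 + 2ξ₁ − 2ξ₂ = 35.7 → ξ₂ = (2·103.5 − 35.7)/2 = 85.64 kmol/h.
Outlet amounts (n = n₀ + Σ ν·ξ):
  E: 395 − 2(103.5) = 188
  B: 0 + 2(103.5) − 2(85.64) = 35.7
  C: 0 + 1(85.64) = 85.64

ξ₂ = 85.6 kmol/h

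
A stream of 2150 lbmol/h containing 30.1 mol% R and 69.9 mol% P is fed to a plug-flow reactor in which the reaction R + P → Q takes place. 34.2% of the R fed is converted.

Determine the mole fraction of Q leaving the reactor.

0.115

R reacted = 0.342 × 647.1 = 221.3 lbmol/h; ν_R = −1, so ξ = 221.3/1 = 221.3 lbmol/h.
Outlet amounts (n = n₀ + ν ξ):
  R: 647.1 − 1(221.3) = 425.8
  P: 1503 − 1(221.3) = 1282
  Q: 0 + 1(221.3) = 221.3
Total out = 1929 lbmol/h; y_Q = 221.3 / 1929 = 0.1148.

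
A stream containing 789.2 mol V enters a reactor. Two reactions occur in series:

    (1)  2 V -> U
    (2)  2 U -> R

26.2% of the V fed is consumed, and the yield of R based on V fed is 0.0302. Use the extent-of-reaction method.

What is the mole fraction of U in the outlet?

0.0842

Conversion of V: V consumed = 2ξ₁ = 0.262 × 789.2 → ξ₁ = 103.4 mol.
Yield of R: 1ξ₂ / 789.2 = 0.0302 → ξ₂ = 23.83 mol.
Outlet amounts (n = n₀ + Σ ν·ξ):
  V: 789.2 − 2(103.4) = 582.4
  U: 0 + 1(103.4) − 2(23.83) = 55.72
  R: 0 + 1(23.83) = 23.83
Total out = 662 mol; y_U = 55.72 / 662 = 0.08417.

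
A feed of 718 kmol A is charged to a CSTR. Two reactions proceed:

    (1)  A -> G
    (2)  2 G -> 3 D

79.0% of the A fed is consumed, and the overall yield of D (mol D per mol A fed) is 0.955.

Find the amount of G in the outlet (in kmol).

110 kmol

Conversion of A: A consumed = 1ξ₁ = 0.79 × 718 → ξ₁ = 567.2 kmol.
Yield of D: 3ξ₂ / 718 = 0.955 → ξ₂ = 228.6 kmol.
Outlet amounts (n = n₀ + Σ ν·ξ):
  A: 718 − 1(567.2) = 150.8
  G: 0 + 1(567.2) − 2(228.6) = 110.1
  D: 0 + 3(228.6) = 685.7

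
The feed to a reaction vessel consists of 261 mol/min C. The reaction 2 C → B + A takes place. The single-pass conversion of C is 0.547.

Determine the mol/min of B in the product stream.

71.4 mol/min

C reacted = 0.547 × 261 = 142.8 mol/min; ν_C = −2, so ξ = 142.8/2 = 71.38 mol/min.
Outlet amounts (n = n₀ + ν ξ):
  C: 261 − 2(71.38) = 118.2
  B: 0 + 1(71.38) = 71.38
  A: 0 + 1(71.38) = 71.38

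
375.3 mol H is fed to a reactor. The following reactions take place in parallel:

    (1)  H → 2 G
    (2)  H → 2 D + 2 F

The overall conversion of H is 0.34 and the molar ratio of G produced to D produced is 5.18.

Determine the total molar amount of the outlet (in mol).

544 mol

Conversion of H: H consumed = 0.34 × 375.3 = 127.6 mol = 1ξ₁ + 1ξ₂.
Selectivity: 2ξ₁ / (2ξ₂) = 5.18 → ξ₁ = 5.18 ξ₂.
Substitute: (1·5.18 + 1) ξ₂ = 127.6 → ξ₂ = 20.65 mol, ξ₁ = 107 mol.
Outlet amounts (n = n₀ + Σ ν·ξ):
  H: 375.3 − 1(107) − 1(20.65) = 247.7
  G: 0 + 2(107) = 213.9
  D: 0 + 2(20.65) = 41.3
  F: 0 + 2(20.65) = 41.3
Total out = 247.7 + 213.9 + 41.3 + 41.3 = 544.2 mol.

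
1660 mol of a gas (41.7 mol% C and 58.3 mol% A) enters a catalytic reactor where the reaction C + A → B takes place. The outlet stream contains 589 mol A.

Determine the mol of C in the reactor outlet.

For A: n = n₀ − 1ξ → 589 = 967.8 − 1ξ, giving ξ = 378.8 mol.
Outlet amounts (n = n₀ + ν ξ):
  C: 692.2 − 1(378.8) = 313.4
  A: 967.8 − 1(378.8) = 589
  B: 0 + 1(378.8) = 378.8

313 mol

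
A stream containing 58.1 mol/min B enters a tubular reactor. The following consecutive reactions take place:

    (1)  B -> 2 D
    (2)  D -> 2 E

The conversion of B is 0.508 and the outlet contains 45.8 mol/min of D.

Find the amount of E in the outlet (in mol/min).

Conversion of B: B consumed = 1ξ₁ = 0.508 × 58.1 → ξ₁ = 29.51 mol/min.
D balance: n_D = 0 + 2ξ₁ − 1ξ₂ = 45.8 → ξ₂ = (2·29.51 − 45.8)/1 = 13.23 mol/min.
Outlet amounts (n = n₀ + Σ ν·ξ):
  B: 58.1 − 1(29.51) = 28.59
  D: 0 + 2(29.51) − 1(13.23) = 45.8
  E: 0 + 2(13.23) = 26.46

26.5 mol/min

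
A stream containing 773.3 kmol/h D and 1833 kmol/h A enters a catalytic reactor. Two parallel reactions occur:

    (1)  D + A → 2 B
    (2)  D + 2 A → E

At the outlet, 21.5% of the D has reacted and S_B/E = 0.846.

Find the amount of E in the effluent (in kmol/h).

Conversion of D: D consumed = 0.215 × 773.3 = 166.3 kmol/h = 1ξ₁ + 1ξ₂.
Selectivity: 2ξ₁ / (1ξ₂) = 0.846 → ξ₁ = 0.423 ξ₂.
Substitute: (1·0.423 + 1) ξ₂ = 166.3 → ξ₂ = 116.8 kmol/h, ξ₁ = 49.42 kmol/h.
Outlet amounts (n = n₀ + Σ ν·ξ):
  D: 773.3 − 1(49.42) − 1(116.8) = 607
  A: 1833 − 1(49.42) − 2(116.8) = 1550
  B: 0 + 2(49.42) = 98.84
  E: 0 + 1(116.8) = 116.8

117 kmol/h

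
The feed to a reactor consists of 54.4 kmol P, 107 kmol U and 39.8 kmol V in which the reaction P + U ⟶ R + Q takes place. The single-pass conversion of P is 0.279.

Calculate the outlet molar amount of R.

15.2 kmol

P reacted = 0.279 × 54.4 = 15.18 kmol; ν_P = −1, so ξ = 15.18/1 = 15.18 kmol.
Outlet amounts (n = n₀ + ν ξ):
  P: 54.4 − 1(15.18) = 39.22
  U: 107 − 1(15.18) = 91.82
  R: 0 + 1(15.18) = 15.18
  Q: 0 + 1(15.18) = 15.18
  V: 39.8 (inert)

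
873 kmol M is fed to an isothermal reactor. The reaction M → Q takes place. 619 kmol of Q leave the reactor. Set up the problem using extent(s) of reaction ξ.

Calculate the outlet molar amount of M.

254 kmol

For Q: n = n₀ + 1ξ → 619 = 0 + 1ξ, giving ξ = 619 kmol.
Outlet amounts (n = n₀ + ν ξ):
  M: 873 − 1(619) = 254
  Q: 0 + 1(619) = 619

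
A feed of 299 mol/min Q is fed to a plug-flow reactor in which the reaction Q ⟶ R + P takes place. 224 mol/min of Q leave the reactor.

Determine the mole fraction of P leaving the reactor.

For Q: n = n₀ − 1ξ → 224 = 299 − 1ξ, giving ξ = 75 mol/min.
Outlet amounts (n = n₀ + ν ξ):
  Q: 299 − 1(75) = 224
  R: 0 + 1(75) = 75
  P: 0 + 1(75) = 75
Total out = 374 mol/min; y_P = 75 / 374 = 0.2005.

0.201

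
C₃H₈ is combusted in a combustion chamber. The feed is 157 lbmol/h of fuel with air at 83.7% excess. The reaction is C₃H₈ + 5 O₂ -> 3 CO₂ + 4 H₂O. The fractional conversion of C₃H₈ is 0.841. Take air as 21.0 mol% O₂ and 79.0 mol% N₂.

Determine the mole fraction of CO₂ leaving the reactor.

Stoichiometric O₂ = 5 × 157 = 785 lbmol/h; O₂ fed = 785 × 1.837 = 1442 lbmol/h.
N₂ fed = 1442 × 79/21 = 5425 lbmol/h.
Fuel reacted = 0.841 × 157 → ξ = 132 lbmol/h.
Outlet (n = n₀ + ν ξ):
  C₃H₈: 157 − 1(132) = 24.96
  O₂: 1442 − 5(132) = 781.9
  N₂: 5425 (inert)
  CO₂: 0 + 3(132) = 396.1
  H₂O: 0 + 4(132) = 528.1
Total out = 7156 lbmol/h; y_CO₂ = 396.1 / 7156 = 0.05535.

0.0554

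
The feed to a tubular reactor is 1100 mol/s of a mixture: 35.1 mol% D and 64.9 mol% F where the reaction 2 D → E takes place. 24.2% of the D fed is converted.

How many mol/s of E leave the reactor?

D reacted = 0.242 × 386.1 = 93.44 mol/s; ν_D = −2, so ξ = 93.44/2 = 46.72 mol/s.
Outlet amounts (n = n₀ + ν ξ):
  D: 386.1 − 2(46.72) = 292.7
  E: 0 + 1(46.72) = 46.72
  F: 713.9 (inert)

46.7 mol/s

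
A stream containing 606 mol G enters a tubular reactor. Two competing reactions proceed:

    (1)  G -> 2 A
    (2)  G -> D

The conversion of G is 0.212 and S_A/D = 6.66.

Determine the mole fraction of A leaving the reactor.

Conversion of G: G consumed = 0.212 × 606 = 128.5 mol = 1ξ₁ + 1ξ₂.
Selectivity: 2ξ₁ / (1ξ₂) = 6.66 → ξ₁ = 3.33 ξ₂.
Substitute: (1·3.33 + 1) ξ₂ = 128.5 → ξ₂ = 29.67 mol, ξ₁ = 98.8 mol.
Outlet amounts (n = n₀ + Σ ν·ξ):
  G: 606 − 1(98.8) − 1(29.67) = 477.5
  A: 0 + 2(98.8) = 197.6
  D: 0 + 1(29.67) = 29.67
Total out = 704.8 mol; y_A = 197.6 / 704.8 = 0.2804.

0.28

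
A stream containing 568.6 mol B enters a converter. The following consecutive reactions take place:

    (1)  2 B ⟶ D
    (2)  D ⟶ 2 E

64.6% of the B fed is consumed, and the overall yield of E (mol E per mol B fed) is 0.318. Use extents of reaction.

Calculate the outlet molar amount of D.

Conversion of B: B consumed = 2ξ₁ = 0.646 × 568.6 → ξ₁ = 183.7 mol.
Yield of E: 2ξ₂ / 568.6 = 0.318 → ξ₂ = 90.41 mol.
Outlet amounts (n = n₀ + Σ ν·ξ):
  B: 568.6 − 2(183.7) = 201.3
  D: 0 + 1(183.7) − 1(90.41) = 93.25
  E: 0 + 2(90.41) = 180.8

93.3 mol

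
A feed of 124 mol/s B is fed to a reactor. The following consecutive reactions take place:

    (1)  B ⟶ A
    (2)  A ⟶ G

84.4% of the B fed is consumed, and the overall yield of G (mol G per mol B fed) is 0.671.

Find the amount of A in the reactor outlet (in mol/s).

21.5 mol/s

Conversion of B: B consumed = 1ξ₁ = 0.844 × 124 → ξ₁ = 104.7 mol/s.
Yield of G: 1ξ₂ / 124 = 0.671 → ξ₂ = 83.2 mol/s.
Outlet amounts (n = n₀ + Σ ν·ξ):
  B: 124 − 1(104.7) = 19.34
  A: 0 + 1(104.7) − 1(83.2) = 21.45
  G: 0 + 1(83.2) = 83.2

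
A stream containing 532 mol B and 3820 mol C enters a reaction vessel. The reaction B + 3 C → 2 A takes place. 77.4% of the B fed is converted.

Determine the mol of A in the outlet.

824 mol

B reacted = 0.774 × 532 = 411.8 mol; ν_B = −1, so ξ = 411.8/1 = 411.8 mol.
Outlet amounts (n = n₀ + ν ξ):
  B: 532 − 1(411.8) = 120.2
  C: 3820 − 3(411.8) = 2585
  A: 0 + 2(411.8) = 823.5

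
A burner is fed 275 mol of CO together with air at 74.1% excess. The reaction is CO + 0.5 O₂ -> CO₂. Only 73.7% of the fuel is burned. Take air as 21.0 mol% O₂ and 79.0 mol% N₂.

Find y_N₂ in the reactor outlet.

0.686

Stoichiometric O₂ = 0.5 × 275 = 137.5 mol; O₂ fed = 137.5 × 1.741 = 239.4 mol.
N₂ fed = 239.4 × 79/21 = 900.6 mol.
Fuel reacted = 0.737 × 275 → ξ = 202.7 mol.
Outlet (n = n₀ + ν ξ):
  CO: 275 − 1(202.7) = 72.33
  O₂: 239.4 − 0.5(202.7) = 138.1
  N₂: 900.6 (inert)
  CO₂: 0 + 1(202.7) = 202.7
Total out = 1314 mol; y_N₂ = 900.6 / 1314 = 0.6856.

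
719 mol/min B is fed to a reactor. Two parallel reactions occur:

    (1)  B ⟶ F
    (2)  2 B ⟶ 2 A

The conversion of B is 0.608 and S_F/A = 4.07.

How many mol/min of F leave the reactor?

Conversion of B: B consumed = 0.608 × 719 = 437.2 mol/min = 1ξ₁ + 2ξ₂.
Selectivity: 1ξ₁ / (2ξ₂) = 4.07 → ξ₁ = 8.14 ξ₂.
Substitute: (1·8.14 + 2) ξ₂ = 437.2 → ξ₂ = 43.11 mol/min, ξ₁ = 350.9 mol/min.
Outlet amounts (n = n₀ + Σ ν·ξ):
  B: 719 − 1(350.9) − 2(43.11) = 281.8
  F: 0 + 1(350.9) = 350.9
  A: 0 + 2(43.11) = 86.22

351 mol/min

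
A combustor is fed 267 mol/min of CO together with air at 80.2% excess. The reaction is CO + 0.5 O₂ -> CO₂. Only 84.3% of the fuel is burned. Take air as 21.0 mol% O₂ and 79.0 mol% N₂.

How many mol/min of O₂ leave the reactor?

128 mol/min

Stoichiometric O₂ = 0.5 × 267 = 133.5 mol/min; O₂ fed = 133.5 × 1.802 = 240.6 mol/min.
N₂ fed = 240.6 × 79/21 = 905 mol/min.
Fuel reacted = 0.843 × 267 → ξ = 225.1 mol/min.
Outlet (n = n₀ + ν ξ):
  CO: 267 − 1(225.1) = 41.92
  O₂: 240.6 − 0.5(225.1) = 128
  N₂: 905 (inert)
  CO₂: 0 + 1(225.1) = 225.1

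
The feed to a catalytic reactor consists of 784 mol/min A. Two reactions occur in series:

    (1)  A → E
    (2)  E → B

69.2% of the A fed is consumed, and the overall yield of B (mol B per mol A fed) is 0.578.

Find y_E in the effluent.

0.114

Conversion of A: A consumed = 1ξ₁ = 0.692 × 784 → ξ₁ = 542.5 mol/min.
Yield of B: 1ξ₂ / 784 = 0.578 → ξ₂ = 453.2 mol/min.
Outlet amounts (n = n₀ + Σ ν·ξ):
  A: 784 − 1(542.5) = 241.5
  E: 0 + 1(542.5) − 1(453.2) = 89.38
  B: 0 + 1(453.2) = 453.2
Total out = 784 mol/min; y_E = 89.38 / 784 = 0.114.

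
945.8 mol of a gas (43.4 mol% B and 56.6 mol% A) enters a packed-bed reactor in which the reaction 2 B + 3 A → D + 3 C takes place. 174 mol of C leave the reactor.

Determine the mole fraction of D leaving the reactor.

For C: n = n₀ + 3ξ → 174 = 0 + 3ξ, giving ξ = 58 mol.
Outlet amounts (n = n₀ + ν ξ):
  B: 410.5 − 2(58) = 294.5
  A: 535.3 − 3(58) = 361.3
  D: 0 + 1(58) = 58
  C: 0 + 3(58) = 174
Total out = 887.8 mol; y_D = 58 / 887.8 = 0.06533.

0.0653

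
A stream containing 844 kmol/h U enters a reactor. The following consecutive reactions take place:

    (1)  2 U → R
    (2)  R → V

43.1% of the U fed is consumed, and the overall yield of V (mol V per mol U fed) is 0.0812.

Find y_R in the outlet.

Conversion of U: U consumed = 2ξ₁ = 0.431 × 844 → ξ₁ = 181.9 kmol/h.
Yield of V: 1ξ₂ / 844 = 0.0812 → ξ₂ = 68.53 kmol/h.
Outlet amounts (n = n₀ + Σ ν·ξ):
  U: 844 − 2(181.9) = 480.2
  R: 0 + 1(181.9) − 1(68.53) = 113.3
  V: 0 + 1(68.53) = 68.53
Total out = 662.1 kmol/h; y_R = 113.3 / 662.1 = 0.1712.

0.171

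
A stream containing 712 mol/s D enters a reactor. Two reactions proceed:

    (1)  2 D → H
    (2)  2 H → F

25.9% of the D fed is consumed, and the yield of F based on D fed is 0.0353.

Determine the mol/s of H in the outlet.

Conversion of D: D consumed = 2ξ₁ = 0.259 × 712 → ξ₁ = 92.2 mol/s.
Yield of F: 1ξ₂ / 712 = 0.0353 → ξ₂ = 25.13 mol/s.
Outlet amounts (n = n₀ + Σ ν·ξ):
  D: 712 − 2(92.2) = 527.6
  H: 0 + 1(92.2) − 2(25.13) = 41.94
  F: 0 + 1(25.13) = 25.13

41.9 mol/s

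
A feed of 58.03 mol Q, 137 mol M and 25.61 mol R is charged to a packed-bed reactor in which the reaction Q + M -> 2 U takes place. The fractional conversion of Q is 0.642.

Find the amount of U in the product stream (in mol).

Q reacted = 0.642 × 58.03 = 37.26 mol; ν_Q = −1, so ξ = 37.26/1 = 37.26 mol.
Outlet amounts (n = n₀ + ν ξ):
  Q: 58.03 − 1(37.26) = 20.77
  M: 137 − 1(37.26) = 99.74
  U: 0 + 2(37.26) = 74.51
  R: 25.61 (inert)

74.5 mol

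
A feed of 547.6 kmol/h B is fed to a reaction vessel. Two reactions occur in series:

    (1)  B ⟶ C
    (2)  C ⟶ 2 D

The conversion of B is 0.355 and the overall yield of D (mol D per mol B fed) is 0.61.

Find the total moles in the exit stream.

Conversion of B: B consumed = 1ξ₁ = 0.355 × 547.6 → ξ₁ = 194.4 kmol/h.
Yield of D: 2ξ₂ / 547.6 = 0.61 → ξ₂ = 167 kmol/h.
Outlet amounts (n = n₀ + Σ ν·ξ):
  B: 547.6 − 1(194.4) = 353.2
  C: 0 + 1(194.4) − 1(167) = 27.38
  D: 0 + 2(167) = 334
Total out = 353.2 + 27.38 + 334 = 714.6 kmol/h.

715 kmol/h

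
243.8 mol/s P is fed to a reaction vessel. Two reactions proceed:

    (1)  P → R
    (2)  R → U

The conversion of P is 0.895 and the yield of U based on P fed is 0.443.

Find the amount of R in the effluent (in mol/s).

110 mol/s

Conversion of P: P consumed = 1ξ₁ = 0.895 × 243.8 → ξ₁ = 218.2 mol/s.
Yield of U: 1ξ₂ / 243.8 = 0.443 → ξ₂ = 108 mol/s.
Outlet amounts (n = n₀ + Σ ν·ξ):
  P: 243.8 − 1(218.2) = 25.6
  R: 0 + 1(218.2) − 1(108) = 110.2
  U: 0 + 1(108) = 108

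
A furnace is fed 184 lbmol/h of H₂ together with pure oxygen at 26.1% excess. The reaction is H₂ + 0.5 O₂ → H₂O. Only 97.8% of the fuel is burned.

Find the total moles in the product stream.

Stoichiometric O₂ = 0.5 × 184 = 92 lbmol/h; O₂ fed = 92 × 1.261 = 116 lbmol/h.
Fuel reacted = 0.978 × 184 → ξ = 180 lbmol/h.
Outlet (n = n₀ + ν ξ):
  H₂: 184 − 1(180) = 4.048
  O₂: 116 − 0.5(180) = 26.04
  H₂O: 0 + 1(180) = 180
Total out = 4.048 + 26.04 + 180 = 210 lbmol/h.

210 lbmol/h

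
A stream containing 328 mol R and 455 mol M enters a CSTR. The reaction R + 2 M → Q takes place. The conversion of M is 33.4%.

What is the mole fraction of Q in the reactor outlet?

0.12

M reacted = 0.334 × 455 = 152 mol; ν_M = −2, so ξ = 152/2 = 75.98 mol.
Outlet amounts (n = n₀ + ν ξ):
  R: 328 − 1(75.98) = 252
  M: 455 − 2(75.98) = 303
  Q: 0 + 1(75.98) = 75.98
Total out = 631 mol; y_Q = 75.98 / 631 = 0.1204.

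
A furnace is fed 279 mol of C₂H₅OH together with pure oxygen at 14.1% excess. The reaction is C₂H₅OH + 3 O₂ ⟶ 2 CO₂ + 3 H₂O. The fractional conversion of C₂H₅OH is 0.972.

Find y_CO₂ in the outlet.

Stoichiometric O₂ = 3 × 279 = 837 mol; O₂ fed = 837 × 1.141 = 955 mol.
Fuel reacted = 0.972 × 279 → ξ = 271.2 mol.
Outlet (n = n₀ + ν ξ):
  C₂H₅OH: 279 − 1(271.2) = 7.812
  O₂: 955 − 3(271.2) = 141.5
  CO₂: 0 + 2(271.2) = 542.4
  H₂O: 0 + 3(271.2) = 813.6
Total out = 1505 mol; y_CO₂ = 542.4 / 1505 = 0.3603.

0.36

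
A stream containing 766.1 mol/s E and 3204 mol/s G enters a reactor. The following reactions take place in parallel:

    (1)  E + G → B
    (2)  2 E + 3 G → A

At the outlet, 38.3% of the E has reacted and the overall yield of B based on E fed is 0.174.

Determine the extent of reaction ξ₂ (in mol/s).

ξ₂ = 80.1 mol/s

Yield of B: 1ξ₁ / 766.1 = 0.174 → ξ₁ = 133.3 mol/s.
Conversion of E: 1ξ₁ + 2ξ₂ = 0.383 × 766.1 = 293.4 → ξ₂ = 80.06 mol/s.
Outlet amounts (n = n₀ + Σ ν·ξ):
  E: 766.1 − 1(133.3) − 2(80.06) = 472.7
  G: 3204 − 1(133.3) − 3(80.06) = 2831
  B: 0 + 1(133.3) = 133.3
  A: 0 + 1(80.06) = 80.06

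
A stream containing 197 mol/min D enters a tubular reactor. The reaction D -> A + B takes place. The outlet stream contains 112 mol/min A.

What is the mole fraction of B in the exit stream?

For A: n = n₀ + 1ξ → 112 = 0 + 1ξ, giving ξ = 112 mol/min.
Outlet amounts (n = n₀ + ν ξ):
  D: 197 − 1(112) = 85
  A: 0 + 1(112) = 112
  B: 0 + 1(112) = 112
Total out = 309 mol/min; y_B = 112 / 309 = 0.3625.

0.362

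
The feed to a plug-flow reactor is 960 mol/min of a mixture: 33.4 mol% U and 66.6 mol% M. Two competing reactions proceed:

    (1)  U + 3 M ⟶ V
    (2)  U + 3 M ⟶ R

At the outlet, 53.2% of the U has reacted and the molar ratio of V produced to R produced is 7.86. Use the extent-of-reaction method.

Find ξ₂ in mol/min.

ξ₂ = 19.3 mol/min

Conversion of U: U consumed = 0.532 × 320.6 = 170.6 mol/min = 1ξ₁ + 1ξ₂.
Selectivity: 1ξ₁ / (1ξ₂) = 7.86 → ξ₁ = 7.86 ξ₂.
Substitute: (1·7.86 + 1) ξ₂ = 170.6 → ξ₂ = 19.25 mol/min, ξ₁ = 151.3 mol/min.
Outlet amounts (n = n₀ + Σ ν·ξ):
  U: 320.6 − 1(151.3) − 1(19.25) = 150.1
  M: 639.4 − 3(151.3) − 3(19.25) = 127.6
  V: 0 + 1(151.3) = 151.3
  R: 0 + 1(19.25) = 19.25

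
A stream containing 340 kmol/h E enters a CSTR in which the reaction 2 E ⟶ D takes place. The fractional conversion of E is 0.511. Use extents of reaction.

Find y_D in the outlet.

0.343

E reacted = 0.511 × 340 = 173.7 kmol/h; ν_E = −2, so ξ = 173.7/2 = 86.87 kmol/h.
Outlet amounts (n = n₀ + ν ξ):
  E: 340 − 2(86.87) = 166.3
  D: 0 + 1(86.87) = 86.87
Total out = 253.1 kmol/h; y_D = 86.87 / 253.1 = 0.3432.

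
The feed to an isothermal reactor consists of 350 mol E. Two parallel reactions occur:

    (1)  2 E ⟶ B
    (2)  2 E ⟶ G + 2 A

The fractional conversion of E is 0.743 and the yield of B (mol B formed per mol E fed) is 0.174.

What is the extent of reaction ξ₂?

ξ₂ = 69.1 mol

Yield of B: 1ξ₁ / 350 = 0.174 → ξ₁ = 60.9 mol.
Conversion of E: 2ξ₁ + 2ξ₂ = 0.743 × 350 = 260.1 → ξ₂ = 69.12 mol.
Outlet amounts (n = n₀ + Σ ν·ξ):
  E: 350 − 2(60.9) − 2(69.12) = 89.95
  B: 0 + 1(60.9) = 60.9
  G: 0 + 1(69.12) = 69.12
  A: 0 + 2(69.12) = 138.2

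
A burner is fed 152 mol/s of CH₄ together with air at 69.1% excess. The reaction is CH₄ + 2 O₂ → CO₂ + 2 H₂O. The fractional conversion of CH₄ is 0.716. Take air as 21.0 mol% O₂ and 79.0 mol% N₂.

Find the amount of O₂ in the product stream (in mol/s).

Stoichiometric O₂ = 2 × 152 = 304 mol/s; O₂ fed = 304 × 1.691 = 514.1 mol/s.
N₂ fed = 514.1 × 79/21 = 1934 mol/s.
Fuel reacted = 0.716 × 152 → ξ = 108.8 mol/s.
Outlet (n = n₀ + ν ξ):
  CH₄: 152 − 1(108.8) = 43.17
  O₂: 514.1 − 2(108.8) = 296.4
  N₂: 1934 (inert)
  CO₂: 0 + 1(108.8) = 108.8
  H₂O: 0 + 2(108.8) = 217.7

296 mol/s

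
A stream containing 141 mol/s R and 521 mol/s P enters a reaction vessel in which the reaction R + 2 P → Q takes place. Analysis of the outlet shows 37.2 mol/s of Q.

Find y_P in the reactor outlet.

For Q: n = n₀ + 1ξ → 37.2 = 0 + 1ξ, giving ξ = 37.2 mol/s.
Outlet amounts (n = n₀ + ν ξ):
  R: 141 − 1(37.2) = 103.8
  P: 521 − 2(37.2) = 446.6
  Q: 0 + 1(37.2) = 37.2
Total out = 587.6 mol/s; y_P = 446.6 / 587.6 = 0.76.

0.76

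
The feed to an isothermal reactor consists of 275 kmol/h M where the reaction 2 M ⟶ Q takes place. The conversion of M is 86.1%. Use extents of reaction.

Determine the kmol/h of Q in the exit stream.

M reacted = 0.861 × 275 = 236.8 kmol/h; ν_M = −2, so ξ = 236.8/2 = 118.4 kmol/h.
Outlet amounts (n = n₀ + ν ξ):
  M: 275 − 2(118.4) = 38.22
  Q: 0 + 1(118.4) = 118.4

118 kmol/h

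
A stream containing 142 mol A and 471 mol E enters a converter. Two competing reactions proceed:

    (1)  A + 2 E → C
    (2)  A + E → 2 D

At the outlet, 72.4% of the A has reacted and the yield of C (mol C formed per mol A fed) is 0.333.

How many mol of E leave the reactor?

321 mol

Yield of C: 1ξ₁ / 142 = 0.333 → ξ₁ = 47.29 mol.
Conversion of A: 1ξ₁ + 1ξ₂ = 0.724 × 142 = 102.8 → ξ₂ = 55.52 mol.
Outlet amounts (n = n₀ + Σ ν·ξ):
  A: 142 − 1(47.29) − 1(55.52) = 39.19
  E: 471 − 2(47.29) − 1(55.52) = 320.9
  C: 0 + 1(47.29) = 47.29
  D: 0 + 2(55.52) = 111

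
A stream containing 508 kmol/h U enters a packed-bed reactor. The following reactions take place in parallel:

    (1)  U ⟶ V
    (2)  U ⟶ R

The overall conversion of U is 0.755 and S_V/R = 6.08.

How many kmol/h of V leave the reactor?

329 kmol/h

Conversion of U: U consumed = 0.755 × 508 = 383.5 kmol/h = 1ξ₁ + 1ξ₂.
Selectivity: 1ξ₁ / (1ξ₂) = 6.08 → ξ₁ = 6.08 ξ₂.
Substitute: (1·6.08 + 1) ξ₂ = 383.5 → ξ₂ = 54.17 kmol/h, ξ₁ = 329.4 kmol/h.
Outlet amounts (n = n₀ + Σ ν·ξ):
  U: 508 − 1(329.4) − 1(54.17) = 124.5
  V: 0 + 1(329.4) = 329.4
  R: 0 + 1(54.17) = 54.17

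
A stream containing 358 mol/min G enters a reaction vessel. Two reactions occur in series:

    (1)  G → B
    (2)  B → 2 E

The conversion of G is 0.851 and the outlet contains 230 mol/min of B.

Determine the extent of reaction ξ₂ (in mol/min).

ξ₂ = 74.7 mol/min

Conversion of G: G consumed = 1ξ₁ = 0.851 × 358 → ξ₁ = 304.7 mol/min.
B balance: n_B = 0 + 1ξ₁ − 1ξ₂ = 230 → ξ₂ = (1·304.7 − 230)/1 = 74.66 mol/min.
Outlet amounts (n = n₀ + Σ ν·ξ):
  G: 358 − 1(304.7) = 53.34
  B: 0 + 1(304.7) − 1(74.66) = 230
  E: 0 + 2(74.66) = 149.3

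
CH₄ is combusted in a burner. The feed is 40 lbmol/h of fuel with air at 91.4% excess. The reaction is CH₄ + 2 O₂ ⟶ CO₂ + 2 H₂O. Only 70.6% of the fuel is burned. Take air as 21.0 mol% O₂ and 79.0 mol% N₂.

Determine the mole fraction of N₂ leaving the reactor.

0.749

Stoichiometric O₂ = 2 × 40 = 80 lbmol/h; O₂ fed = 80 × 1.914 = 153.1 lbmol/h.
N₂ fed = 153.1 × 79/21 = 576 lbmol/h.
Fuel reacted = 0.706 × 40 → ξ = 28.24 lbmol/h.
Outlet (n = n₀ + ν ξ):
  CH₄: 40 − 1(28.24) = 11.76
  O₂: 153.1 − 2(28.24) = 96.64
  N₂: 576 (inert)
  CO₂: 0 + 1(28.24) = 28.24
  H₂O: 0 + 2(28.24) = 56.48
Total out = 769.1 lbmol/h; y_N₂ = 576 / 769.1 = 0.7489.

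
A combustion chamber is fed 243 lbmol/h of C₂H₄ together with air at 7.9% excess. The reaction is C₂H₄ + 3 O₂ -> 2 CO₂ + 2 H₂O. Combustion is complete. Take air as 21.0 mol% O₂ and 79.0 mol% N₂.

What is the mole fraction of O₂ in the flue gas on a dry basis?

Stoichiometric O₂ = 3 × 243 = 729 lbmol/h; O₂ fed = 729 × 1.079 = 786.6 lbmol/h.
N₂ fed = 786.6 × 79/21 = 2959 lbmol/h.
Fuel reacted = 1 × 243 → ξ = 243 lbmol/h.
Outlet (n = n₀ + ν ξ):
  C₂H₄: 243 − 1(243) = 0
  O₂: 786.6 − 3(243) = 57.59
  N₂: 2959 (inert)
  CO₂: 0 + 2(243) = 486
  H₂O: 0 + 2(243) = 486
Dry total = 3503 lbmol/h; y_O₂ (dry) = 57.59 / 3503 = 0.01644.

0.0164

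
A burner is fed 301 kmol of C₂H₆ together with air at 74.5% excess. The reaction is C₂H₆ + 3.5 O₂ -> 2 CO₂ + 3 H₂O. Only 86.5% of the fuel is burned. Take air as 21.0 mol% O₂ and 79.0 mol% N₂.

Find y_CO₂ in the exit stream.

Stoichiometric O₂ = 3.5 × 301 = 1054 kmol; O₂ fed = 1054 × 1.745 = 1838 kmol.
N₂ fed = 1838 × 79/21 = 6916 kmol.
Fuel reacted = 0.865 × 301 → ξ = 260.4 kmol.
Outlet (n = n₀ + ν ξ):
  C₂H₆: 301 − 1(260.4) = 40.63
  O₂: 1838 − 3.5(260.4) = 927.1
  N₂: 6916 (inert)
  CO₂: 0 + 2(260.4) = 520.7
  H₂O: 0 + 3(260.4) = 781.1
Total out = 9185 kmol; y_CO₂ = 520.7 / 9185 = 0.05669.

0.0567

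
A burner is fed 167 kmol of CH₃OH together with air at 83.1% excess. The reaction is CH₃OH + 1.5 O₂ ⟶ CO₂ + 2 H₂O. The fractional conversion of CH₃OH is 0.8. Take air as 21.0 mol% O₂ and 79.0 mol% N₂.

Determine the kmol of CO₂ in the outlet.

Stoichiometric O₂ = 1.5 × 167 = 250.5 kmol; O₂ fed = 250.5 × 1.831 = 458.7 kmol.
N₂ fed = 458.7 × 79/21 = 1725 kmol.
Fuel reacted = 0.8 × 167 → ξ = 133.6 kmol.
Outlet (n = n₀ + ν ξ):
  CH₃OH: 167 − 1(133.6) = 33.4
  O₂: 458.7 − 1.5(133.6) = 258.3
  N₂: 1725 (inert)
  CO₂: 0 + 1(133.6) = 133.6
  H₂O: 0 + 2(133.6) = 267.2

134 kmol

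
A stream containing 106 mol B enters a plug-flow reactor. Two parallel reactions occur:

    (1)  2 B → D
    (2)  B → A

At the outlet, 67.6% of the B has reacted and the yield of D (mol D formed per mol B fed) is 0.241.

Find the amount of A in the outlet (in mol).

20.6 mol

Yield of D: 1ξ₁ / 106 = 0.241 → ξ₁ = 25.55 mol.
Conversion of B: 2ξ₁ + 1ξ₂ = 0.676 × 106 = 71.66 → ξ₂ = 20.56 mol.
Outlet amounts (n = n₀ + Σ ν·ξ):
  B: 106 − 2(25.55) − 1(20.56) = 34.34
  D: 0 + 1(25.55) = 25.55
  A: 0 + 1(20.56) = 20.56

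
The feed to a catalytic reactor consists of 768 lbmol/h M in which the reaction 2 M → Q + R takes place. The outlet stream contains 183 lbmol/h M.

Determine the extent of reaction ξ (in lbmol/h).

For M: n = n₀ − 2ξ → 183 = 768 − 2ξ, giving ξ = 292.5 lbmol/h.
Outlet amounts (n = n₀ + ν ξ):
  M: 768 − 2(292.5) = 183
  Q: 0 + 1(292.5) = 292.5
  R: 0 + 1(292.5) = 292.5

ξ = 292 lbmol/h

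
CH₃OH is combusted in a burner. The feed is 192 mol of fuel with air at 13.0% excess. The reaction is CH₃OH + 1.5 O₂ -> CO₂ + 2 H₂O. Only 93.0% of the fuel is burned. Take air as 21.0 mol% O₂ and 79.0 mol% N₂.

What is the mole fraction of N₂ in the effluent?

0.669

Stoichiometric O₂ = 1.5 × 192 = 288 mol; O₂ fed = 288 × 1.130 = 325.4 mol.
N₂ fed = 325.4 × 79/21 = 1224 mol.
Fuel reacted = 0.93 × 192 → ξ = 178.6 mol.
Outlet (n = n₀ + ν ξ):
  CH₃OH: 192 − 1(178.6) = 13.44
  O₂: 325.4 − 1.5(178.6) = 57.6
  N₂: 1224 (inert)
  CO₂: 0 + 1(178.6) = 178.6
  H₂O: 0 + 2(178.6) = 357.1
Total out = 1831 mol; y_N₂ = 1224 / 1831 = 0.6686.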